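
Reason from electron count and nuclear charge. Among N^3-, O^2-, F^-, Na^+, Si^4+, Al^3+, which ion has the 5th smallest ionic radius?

These species are isoelectronic with 10 electrons. The only difference is the number of protons: Si^4+ (Z=14), Al^3+ (Z=13), Na^+ (Z=11), F^- (Z=9), O^2- (Z=8), N^3- (Z=7). The strongest nuclear pull (Si^4+) gives the smallest ion.
That gives Si^4+ < Al^3+ < Na^+ < F^- < O^2- < N^3-. From the smallest end, number 5 is O^2-.

O^2-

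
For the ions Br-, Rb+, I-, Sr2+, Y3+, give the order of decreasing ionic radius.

Y3+: 36 e⁻, Z=39, Sr2+: 36 e⁻, Z=38, Rb+: 36 e⁻, Z=37, Br-: 36 e⁻, Z=35, I-: 54 e⁻, Z=53. Y3+ < Sr2+ (both 36 e⁻, Z=39>38); Sr2+ < Rb+ (isoelectronic, higher Z=38 is smaller); Rb+ < Br- (both 36 e⁻, Z=37>35); Br- < I- (same group, period 4 vs 5).

I- > Br- > Rb+ > Sr2+ > Y3+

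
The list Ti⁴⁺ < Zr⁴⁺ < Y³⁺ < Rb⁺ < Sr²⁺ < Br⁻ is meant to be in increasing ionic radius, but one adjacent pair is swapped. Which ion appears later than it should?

Sr²⁺

Scanning neighbour by neighbour, only Rb⁺/Sr²⁺ violates a trend: both have 36 electrons but Z(Sr)=38 > Z(Rb)=37, so Sr²⁺ should be the smaller of the two. That makes Sr²⁺ the one sitting a position late relative to where it belongs.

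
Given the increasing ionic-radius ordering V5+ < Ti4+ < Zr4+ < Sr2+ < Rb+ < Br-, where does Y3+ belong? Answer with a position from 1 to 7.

4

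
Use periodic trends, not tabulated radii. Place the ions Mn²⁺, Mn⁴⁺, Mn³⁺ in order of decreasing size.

Same element, different charge: the more highly charged cation has fewer electrons and a greater effective nuclear charge per electron, making Mn⁴⁺ the smallest.

Mn²⁺ > Mn³⁺ > Mn⁴⁺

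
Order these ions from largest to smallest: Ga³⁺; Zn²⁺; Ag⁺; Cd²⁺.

Ag⁺ > Cd²⁺ > Zn²⁺ > Ga³⁺

Work out protons and electrons: Ga³⁺: 28 e⁻, Z=31, Zn²⁺: 28 e⁻, Z=30, Cd²⁺: 46 e⁻, Z=48, Ag⁺: 46 e⁻, Z=47. Ga³⁺ < Zn²⁺ (isoelectronic, higher Z=31 is smaller); Zn²⁺ < Cd²⁺ (same group, period 4 vs 5); Cd²⁺ < Ag⁺ (both 46 e⁻, Z=48>47).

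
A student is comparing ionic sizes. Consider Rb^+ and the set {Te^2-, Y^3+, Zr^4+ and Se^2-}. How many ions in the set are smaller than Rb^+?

2

First list Z and electron count for each: Zr^4+ has 36 e⁻ (Z=40), Y^3+ has 36 e⁻ (Z=39), Rb^+ has 36 e⁻ (Z=37), Se^2- has 36 e⁻ (Z=34), Te^2- has 54 e⁻ (Z=52). Zr^4+ < Y^3+ (isoelectronic, higher Z=40 is smaller); Y^3+ < Rb^+ (isoelectronic, higher Z=39 is smaller); Rb^+ < Se^2- (isoelectronic, higher Z=37 is smaller); Se^2- < Te^2- (same group, 1 shell fewer).
Relative to Rb^+, the ions that are smaller are Zr^4+, Y^3+. Count: 2.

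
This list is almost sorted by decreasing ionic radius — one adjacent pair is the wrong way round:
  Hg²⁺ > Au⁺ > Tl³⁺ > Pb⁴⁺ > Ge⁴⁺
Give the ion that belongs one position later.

Hg²⁺

Check each adjacent pair. Hg²⁺ and Au⁺ are reversed: both have 78 electrons but Z(Hg)=80 > Z(Au)=79, so Hg²⁺ should be the smaller of the two. No other neighbouring pair contradicts the periodic trends, so Hg²⁺ is the ion listed too early.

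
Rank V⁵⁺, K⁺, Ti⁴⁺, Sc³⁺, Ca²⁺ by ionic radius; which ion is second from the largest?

Isoelectronic series (18 e⁻ each). Size is set by nuclear charge: more protons means a smaller ion. V⁵⁺ (Z=23), Ti⁴⁺ (Z=22), Sc³⁺ (Z=21), Ca²⁺ (Z=20), K⁺ (Z=19).
So the order is V⁵⁺ < Ti⁴⁺ < Sc³⁺ < Ca²⁺ < K⁺; the 2nd-largest ion is Ca²⁺.

Ca²⁺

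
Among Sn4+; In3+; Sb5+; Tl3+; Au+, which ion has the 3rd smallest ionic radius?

Tabulating Z and e⁻: Sb5+ has 46 e⁻ (Z=51), Sn4+ has 46 e⁻ (Z=50), In3+ has 46 e⁻ (Z=49), Tl3+ has 78 e⁻ (Z=81), Au+ has 78 e⁻ (Z=79). Sb5+ < Sn4+ (both 46 e⁻, Z=51>50); Sn4+ < In3+ (both 46 e⁻, Z=50>49); In3+ < Tl3+ (same group, 1 shell fewer); Tl3+ < Au+ (isoelectronic, higher Z=81 is smaller).
That gives Sb5+ < Sn4+ < In3+ < Tl3+ < Au+. From the smallest end, number 3 is In3+.

In3+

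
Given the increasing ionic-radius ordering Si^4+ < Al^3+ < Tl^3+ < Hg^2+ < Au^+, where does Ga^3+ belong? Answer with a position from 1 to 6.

Si^4+: 10 e⁻, Z=14, Al^3+: 10 e⁻, Z=13, Ga^3+: 28 e⁻, Z=31, Tl^3+: 78 e⁻, Z=81, Hg^2+: 78 e⁻, Z=80, Au^+: 78 e⁻, Z=79. Si^4+ < Al^3+ (both 10 e⁻, Z=14>13); Al^3+ < Ga^3+ (same group, 1 shell fewer); Ga^3+ < Tl^3+ (same group, 2 shells fewer); Tl^3+ < Hg^2+ (both 78 e⁻, Z=81>80); Hg^2+ < Au^+ (isoelectronic, higher Z=80 is smaller).
Putting Ga^3+ in gives Si^4+ < Al^3+ < Ga^3+ < Tl^3+ < Hg^2+ < Au^+; it lands at slot 3.

3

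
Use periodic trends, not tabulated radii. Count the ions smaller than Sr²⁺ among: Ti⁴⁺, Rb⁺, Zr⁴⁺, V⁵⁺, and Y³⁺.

V⁵⁺ has 18 e⁻ (Z=23), Ti⁴⁺ has 18 e⁻ (Z=22), Zr⁴⁺ has 36 e⁻ (Z=40), Y³⁺ has 36 e⁻ (Z=39), Sr²⁺ has 36 e⁻ (Z=38), Rb⁺ has 36 e⁻ (Z=37). V⁵⁺ < Ti⁴⁺ (both 18 e⁻, Z=23>22); Ti⁴⁺ < Zr⁴⁺ (same group, period 4 vs 5); Zr⁴⁺ < Y³⁺ (isoelectronic, higher Z=40 is smaller); Y³⁺ < Sr²⁺ (both 36 e⁻, Z=39>38); Sr²⁺ < Rb⁺ (both 36 e⁻, Z=38>37).
Relative to Sr²⁺, the ions that are smaller are V⁵⁺, Ti⁴⁺, Zr⁴⁺, Y³⁺. So 4 are smaller.

4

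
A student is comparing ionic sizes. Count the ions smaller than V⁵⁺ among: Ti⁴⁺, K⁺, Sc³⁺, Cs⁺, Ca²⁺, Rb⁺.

0

Electron counts and nuclear charges: V⁵⁺ has 18 e⁻ (Z=23), Ti⁴⁺ has 18 e⁻ (Z=22), Sc³⁺ has 18 e⁻ (Z=21), Ca²⁺ has 18 e⁻ (Z=20), K⁺ has 18 e⁻ (Z=19), Rb⁺ has 36 e⁻ (Z=37), Cs⁺ has 54 e⁻ (Z=55). V⁵⁺ < Ti⁴⁺ (isoelectronic, higher Z=23 is smaller); Ti⁴⁺ < Sc³⁺ (isoelectronic, higher Z=22 is smaller); Sc³⁺ < Ca²⁺ (isoelectronic, higher Z=21 is smaller); Ca²⁺ < K⁺ (both 18 e⁻, Z=20>19); K⁺ < Rb⁺ (same group, 1 shell fewer); Rb⁺ < Cs⁺ (same group, period 5 vs 6).
Relative to V⁵⁺, the ions that are smaller are none. So 0 are smaller.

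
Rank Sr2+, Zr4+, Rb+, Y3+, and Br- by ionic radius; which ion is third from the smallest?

Each ion has 36 electrons. The ranking follows nuclear charge in reverse — greater Z gives a smaller radius. Zr4+ (Z=40), Y3+ (Z=39), Sr2+ (Z=38), Rb+ (Z=37), Br- (Z=35).
Ordering: Zr4+ < Y3+ < Sr2+ < Rb+ < Br-. The third smallest is Sr2+.

Sr2+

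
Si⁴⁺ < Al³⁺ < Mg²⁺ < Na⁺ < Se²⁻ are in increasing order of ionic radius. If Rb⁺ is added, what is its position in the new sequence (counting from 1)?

Si⁴⁺ has 10 e⁻ (Z=14), Al³⁺ has 10 e⁻ (Z=13), Mg²⁺ has 10 e⁻ (Z=12), Na⁺ has 10 e⁻ (Z=11), Rb⁺ has 36 e⁻ (Z=37), Se²⁻ has 36 e⁻ (Z=34). Si⁴⁺ < Al³⁺ (isoelectronic, higher Z=14 is smaller); Al³⁺ < Mg²⁺ (isoelectronic, higher Z=13 is smaller); Mg²⁺ < Na⁺ (isoelectronic, higher Z=12 is smaller); Na⁺ < Rb⁺ (same group, 2 shells fewer); Rb⁺ < Se²⁻ (isoelectronic, higher Z=37 is smaller).
The complete sequence is Si⁴⁺ < Al³⁺ < Mg²⁺ < Na⁺ < Rb⁺ < Se²⁻. Rb⁺ sits at position 5.

5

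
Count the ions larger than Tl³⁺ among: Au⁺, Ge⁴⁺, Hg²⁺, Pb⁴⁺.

Work out protons and electrons: Ge⁴⁺: 28 e⁻, Z=32, Pb⁴⁺: 78 e⁻, Z=82, Tl³⁺: 78 e⁻, Z=81, Hg²⁺: 78 e⁻, Z=80, Au⁺: 78 e⁻, Z=79. Ge⁴⁺ < Pb⁴⁺ (same group, 2 shells fewer); Pb⁴⁺ < Tl³⁺ (both 78 e⁻, Z=82>81); Tl³⁺ < Hg²⁺ (both 78 e⁻, Z=81>80); Hg²⁺ < Au⁺ (both 78 e⁻, Z=80>79).
Relative to Tl³⁺, the ions that are larger are Hg²⁺, Au⁺. Count: 2.

2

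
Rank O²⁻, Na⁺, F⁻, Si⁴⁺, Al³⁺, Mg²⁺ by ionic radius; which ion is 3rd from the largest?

Na⁺

Isoelectronic series (10 e⁻ each). Size is set by nuclear charge: more protons means a smaller ion. Si⁴⁺ (Z=14), Al³⁺ (Z=13), Mg²⁺ (Z=12), Na⁺ (Z=11), F⁻ (Z=9), O²⁻ (Z=8).
That gives Si⁴⁺ < Al³⁺ < Mg²⁺ < Na⁺ < F⁻ < O²⁻. From the largest end, number 3 is Na⁺.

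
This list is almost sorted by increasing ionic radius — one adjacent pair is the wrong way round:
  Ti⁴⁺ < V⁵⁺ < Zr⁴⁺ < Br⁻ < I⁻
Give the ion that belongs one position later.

Ti⁴⁺

Check each adjacent pair. Ti⁴⁺ and V⁵⁺ are reversed: both have 18 electrons but Z(V)=23 > Z(Ti)=22, so V⁵⁺ should be the smaller of the two. No other neighbouring pair contradicts the periodic trends, so Ti⁴⁺ is the ion listed too early.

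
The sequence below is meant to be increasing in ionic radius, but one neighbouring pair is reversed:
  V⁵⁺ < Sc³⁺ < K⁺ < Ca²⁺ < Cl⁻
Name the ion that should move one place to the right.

The pair K⁺, Ca²⁺ is the wrong way round — Ca²⁺ and K⁺ share 18 electrons; the higher nuclear charge on Ca (Z=20) contracts it more, so Ca²⁺ < K⁺. All other adjacent pairs agree with periodic trends, so K⁺ is the misplaced ion.

K⁺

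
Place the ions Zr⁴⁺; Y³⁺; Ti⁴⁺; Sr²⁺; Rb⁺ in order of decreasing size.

Rb⁺ > Sr²⁺ > Y³⁺ > Zr⁴⁺ > Ti⁴⁺

First list Z and electron count for each: Ti⁴⁺ has 18 e⁻ (Z=22), Zr⁴⁺ has 36 e⁻ (Z=40), Y³⁺ has 36 e⁻ (Z=39), Sr²⁺ has 36 e⁻ (Z=38), Rb⁺ has 36 e⁻ (Z=37). Ti⁴⁺ < Zr⁴⁺ (same group, period 4 vs 5); Zr⁴⁺ < Y³⁺ (both 36 e⁻, Z=40>39); Y³⁺ < Sr²⁺ (both 36 e⁻, Z=39>38); Sr²⁺ < Rb⁺ (both 36 e⁻, Z=38>37).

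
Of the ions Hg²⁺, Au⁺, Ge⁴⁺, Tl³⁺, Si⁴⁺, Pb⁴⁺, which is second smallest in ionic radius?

Ge⁴⁺

First list Z and electron count for each: Si⁴⁺: 10 e⁻, Z=14, Ge⁴⁺: 28 e⁻, Z=32, Pb⁴⁺: 78 e⁻, Z=82, Tl³⁺: 78 e⁻, Z=81, Hg²⁺: 78 e⁻, Z=80, Au⁺: 78 e⁻, Z=79. Si⁴⁺ < Ge⁴⁺ (same group, 1 shell fewer); Ge⁴⁺ < Pb⁴⁺ (same group, 2 shells fewer); Pb⁴⁺ < Tl³⁺ (both 78 e⁻, Z=82>81); Tl³⁺ < Hg²⁺ (isoelectronic, higher Z=81 is smaller); Hg²⁺ < Au⁺ (both 78 e⁻, Z=80>79).
So the order is Si⁴⁺ < Ge⁴⁺ < Pb⁴⁺ < Tl³⁺ < Hg²⁺ < Au⁺; the 2nd-smallest ion is Ge⁴⁺.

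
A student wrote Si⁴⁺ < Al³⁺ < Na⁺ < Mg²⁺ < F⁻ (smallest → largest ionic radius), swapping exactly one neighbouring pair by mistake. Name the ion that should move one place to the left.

Check each adjacent pair. Na⁺ and Mg²⁺ are reversed: they are isoelectronic (10 e⁻) and Mg has more protons than Na (12 vs 11), making Mg²⁺ smaller. No other neighbouring pair contradicts the periodic trends, so Mg²⁺ is the ion listed too late.

Mg²⁺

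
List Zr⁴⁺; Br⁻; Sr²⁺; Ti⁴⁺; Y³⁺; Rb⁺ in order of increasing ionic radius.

First list Z and electron count for each: Ti⁴⁺ (Z=22, 18 e⁻), Zr⁴⁺ (Z=40, 36 e⁻), Y³⁺ (Z=39, 36 e⁻), Sr²⁺ (Z=38, 36 e⁻), Rb⁺ (Z=37, 36 e⁻), Br⁻ (Z=35, 36 e⁻). Ti⁴⁺ < Zr⁴⁺ (same group, period 4 vs 5); Zr⁴⁺ < Y³⁺ (isoelectronic, higher Z=40 is smaller); Y³⁺ < Sr²⁺ (both 36 e⁻, Z=39>38); Sr²⁺ < Rb⁺ (both 36 e⁻, Z=38>37); Rb⁺ < Br⁻ (isoelectronic, higher Z=37 is smaller).

Ti⁴⁺ < Zr⁴⁺ < Y³⁺ < Sr²⁺ < Rb⁺ < Br⁻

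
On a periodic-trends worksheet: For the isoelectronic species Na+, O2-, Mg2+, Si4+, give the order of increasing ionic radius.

Si4+ < Mg2+ < Na+ < O2-

Isoelectronic series (10 e⁻ each). Size is set by nuclear charge: more protons means a smaller ion. Si4+ (Z=14), Mg2+ (Z=12), Na+ (Z=11), O2- (Z=8).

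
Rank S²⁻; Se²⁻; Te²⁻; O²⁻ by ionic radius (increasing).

O²⁻ < S²⁻ < Se²⁻ < Te²⁻

Same group, same charge. Going down the group adds an extra shell of electrons, so the ion gets larger: O²⁻ is highest in the group and smallest.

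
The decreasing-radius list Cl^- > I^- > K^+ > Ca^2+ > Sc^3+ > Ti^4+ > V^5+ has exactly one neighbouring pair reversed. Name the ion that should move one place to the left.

Scanning neighbour by neighbour, only Cl^-/I^- violates a trend: both in group 17 with the same charge; Cl^- (period 3) has the smaller radius. That makes I^- the one sitting a position late relative to where it belongs.

I^-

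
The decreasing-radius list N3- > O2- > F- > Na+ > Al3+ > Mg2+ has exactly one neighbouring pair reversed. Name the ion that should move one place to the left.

Scanning neighbour by neighbour, only Al3+/Mg2+ violates a trend: Al3+ and Mg2+ share 10 electrons; the higher nuclear charge on Al (Z=13) contracts it more, so Al3+ < Mg2+. That makes Mg2+ the one sitting a position late relative to where it belongs.

Mg2+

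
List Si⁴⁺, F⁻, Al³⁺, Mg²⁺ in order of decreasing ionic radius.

Each ion has 10 electrons. The ranking follows nuclear charge in reverse — greater Z gives a smaller radius. Si⁴⁺ (Z=14), Al³⁺ (Z=13), Mg²⁺ (Z=12), F⁻ (Z=9).

F⁻ > Mg²⁺ > Al³⁺ > Si⁴⁺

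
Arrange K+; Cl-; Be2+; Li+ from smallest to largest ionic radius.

Be2+ < Li+ < K+ < Cl-

Tabulating Z and e⁻: Be2+: 2 e⁻, Z=4, Li+: 2 e⁻, Z=3, K+: 18 e⁻, Z=19, Cl-: 18 e⁻, Z=17. Be2+ < Li+ (both 2 e⁻, Z=4>3); Li+ < K+ (same group, period 2 vs 4); K+ < Cl- (both 18 e⁻, Z=19>17).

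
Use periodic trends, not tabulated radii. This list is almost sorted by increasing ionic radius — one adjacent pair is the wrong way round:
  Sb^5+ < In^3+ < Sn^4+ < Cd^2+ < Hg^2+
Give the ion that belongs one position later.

Compare adjacent ions: both have 46 electrons but Z(Sn)=50 > Z(In)=49, so Sn^4+ should be the smaller of the two — yet in this increasing list In^3+ sits before Sn^4+. Nothing else is reversed, so In^3+ should move one place to the right.

In^3+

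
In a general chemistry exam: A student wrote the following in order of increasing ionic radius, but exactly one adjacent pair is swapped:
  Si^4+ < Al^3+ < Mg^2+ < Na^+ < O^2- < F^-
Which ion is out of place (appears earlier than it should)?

O^2-

The pair O^2-, F^- is the wrong way round — F^- and O^2- share 10 electrons; the higher nuclear charge on F (Z=9) contracts it more, so F^- < O^2-. All other adjacent pairs agree with periodic trends, so O^2- is the misplaced ion.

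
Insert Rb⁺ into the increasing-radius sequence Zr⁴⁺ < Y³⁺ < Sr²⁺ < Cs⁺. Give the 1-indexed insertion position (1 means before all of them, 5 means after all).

4

Work out protons and electrons: Zr⁴⁺ has 36 e⁻ (Z=40), Y³⁺ has 36 e⁻ (Z=39), Sr²⁺ has 36 e⁻ (Z=38), Rb⁺ has 36 e⁻ (Z=37), Cs⁺ has 54 e⁻ (Z=55). Zr⁴⁺ < Y³⁺ (isoelectronic, higher Z=40 is smaller); Y³⁺ < Sr²⁺ (both 36 e⁻, Z=39>38); Sr²⁺ < Rb⁺ (both 36 e⁻, Z=38>37); Rb⁺ < Cs⁺ (same group, 1 shell fewer).
Putting Rb⁺ in gives Zr⁴⁺ < Y³⁺ < Sr²⁺ < Rb⁺ < Cs⁺; it lands at slot 4.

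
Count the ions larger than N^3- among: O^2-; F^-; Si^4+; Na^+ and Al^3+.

Isoelectronic series (10 e⁻ each). Size is set by nuclear charge: more protons means a smaller ion. Si^4+ (Z=14), Al^3+ (Z=13), Na^+ (Z=11), F^- (Z=9), O^2- (Z=8), N^3- (Z=7).
Relative to N^3-, the ions that are larger are none. Count: 0.

0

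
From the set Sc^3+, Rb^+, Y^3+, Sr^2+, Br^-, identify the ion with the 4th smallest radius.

Sc^3+: 18 e⁻, Z=21, Y^3+: 36 e⁻, Z=39, Sr^2+: 36 e⁻, Z=38, Rb^+: 36 e⁻, Z=37, Br^-: 36 e⁻, Z=35. Sc^3+ < Y^3+ (same group, period 4 vs 5); Y^3+ < Sr^2+ (isoelectronic, higher Z=39 is smaller); Sr^2+ < Rb^+ (isoelectronic, higher Z=38 is smaller); Rb^+ < Br^- (isoelectronic, higher Z=37 is smaller).
That gives Sc^3+ < Y^3+ < Sr^2+ < Rb^+ < Br^-. From the smallest end, number 4 is Rb^+.

Rb^+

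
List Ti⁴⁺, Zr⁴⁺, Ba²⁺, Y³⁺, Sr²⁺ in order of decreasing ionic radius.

Ba²⁺ > Sr²⁺ > Y³⁺ > Zr⁴⁺ > Ti⁴⁺

Ti⁴⁺: 18 e⁻, Z=22, Zr⁴⁺: 36 e⁻, Z=40, Y³⁺: 36 e⁻, Z=39, Sr²⁺: 36 e⁻, Z=38, Ba²⁺: 54 e⁻, Z=56. Ti⁴⁺ < Zr⁴⁺ (same group, 1 shell fewer); Zr⁴⁺ < Y³⁺ (both 36 e⁻, Z=40>39); Y³⁺ < Sr²⁺ (isoelectronic, higher Z=39 is smaller); Sr²⁺ < Ba²⁺ (same group, period 5 vs 6).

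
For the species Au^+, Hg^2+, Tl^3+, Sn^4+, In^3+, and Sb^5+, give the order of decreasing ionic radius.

Au^+ > Hg^2+ > Tl^3+ > In^3+ > Sn^4+ > Sb^5+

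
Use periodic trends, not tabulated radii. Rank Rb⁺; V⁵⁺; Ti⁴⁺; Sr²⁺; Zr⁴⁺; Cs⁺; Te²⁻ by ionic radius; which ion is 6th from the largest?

V⁵⁺ has 18 e⁻ (Z=23), Ti⁴⁺ has 18 e⁻ (Z=22), Zr⁴⁺ has 36 e⁻ (Z=40), Sr²⁺ has 36 e⁻ (Z=38), Rb⁺ has 36 e⁻ (Z=37), Cs⁺ has 54 e⁻ (Z=55), Te²⁻ has 54 e⁻ (Z=52). V⁵⁺ < Ti⁴⁺ (both 18 e⁻, Z=23>22); Ti⁴⁺ < Zr⁴⁺ (same group, period 4 vs 5); Zr⁴⁺ < Sr²⁺ (isoelectronic, higher Z=40 is smaller); Sr²⁺ < Rb⁺ (isoelectronic, higher Z=38 is smaller); Rb⁺ < Cs⁺ (same group, period 5 vs 6); Cs⁺ < Te²⁻ (isoelectronic, higher Z=55 is smaller).
That gives V⁵⁺ < Ti⁴⁺ < Zr⁴⁺ < Sr²⁺ < Rb⁺ < Cs⁺ < Te²⁻. From the largest end, number 6 is Ti⁴⁺.

Ti⁴⁺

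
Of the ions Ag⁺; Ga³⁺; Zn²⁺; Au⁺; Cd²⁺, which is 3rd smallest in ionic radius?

Ga³⁺ (Z=31, 28 e⁻), Zn²⁺ (Z=30, 28 e⁻), Cd²⁺ (Z=48, 46 e⁻), Ag⁺ (Z=47, 46 e⁻), Au⁺ (Z=79, 78 e⁻). Ga³⁺ < Zn²⁺ (isoelectronic, higher Z=31 is smaller); Zn²⁺ < Cd²⁺ (same group, 1 shell fewer); Cd²⁺ < Ag⁺ (both 46 e⁻, Z=48>47); Ag⁺ < Au⁺ (same group, 1 shell fewer).
Ordering: Ga³⁺ < Zn²⁺ < Cd²⁺ < Ag⁺ < Au⁺. The 3rd smallest is Cd²⁺.

Cd²⁺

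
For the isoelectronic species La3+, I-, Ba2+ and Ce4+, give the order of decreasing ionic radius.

Each ion has 54 electrons. The ranking follows nuclear charge in reverse — greater Z gives a smaller radius. Ce4+ (Z=58), La3+ (Z=57), Ba2+ (Z=56), I- (Z=53).

I- > Ba2+ > La3+ > Ce4+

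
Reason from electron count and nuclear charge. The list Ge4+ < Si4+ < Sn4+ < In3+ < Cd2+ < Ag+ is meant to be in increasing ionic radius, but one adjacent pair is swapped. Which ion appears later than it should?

Si4+

Compare adjacent ions: both in group 14 with the same charge; Si4+ (period 3) has the smaller radius — yet in this increasing list Ge4+ sits before Si4+. Nothing else is reversed, so Si4+ should move one place to the left.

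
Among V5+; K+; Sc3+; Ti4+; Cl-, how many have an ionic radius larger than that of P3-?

These species are isoelectronic with 18 electrons. The only difference is the number of protons: V5+ (Z=23), Ti4+ (Z=22), Sc3+ (Z=21), K+ (Z=19), Cl- (Z=17), P3- (Z=15). The strongest nuclear pull (V5+) gives the smallest ion.
Placing each against P3-: smaller — V5+, Ti4+, Sc3+, K+, Cl-; larger — none. Count: 0.

0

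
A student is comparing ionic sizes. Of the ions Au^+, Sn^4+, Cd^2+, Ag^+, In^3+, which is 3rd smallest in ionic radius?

Cd^2+

First list Z and electron count for each: Sn^4+ has 46 e⁻ (Z=50), In^3+ has 46 e⁻ (Z=49), Cd^2+ has 46 e⁻ (Z=48), Ag^+ has 46 e⁻ (Z=47), Au^+ has 78 e⁻ (Z=79). Sn^4+ < In^3+ (isoelectronic, higher Z=50 is smaller); In^3+ < Cd^2+ (isoelectronic, higher Z=49 is smaller); Cd^2+ < Ag^+ (isoelectronic, higher Z=48 is smaller); Ag^+ < Au^+ (same group, 1 shell fewer).
So the order is Sn^4+ < In^3+ < Cd^2+ < Ag^+ < Au^+; the 3rd-smallest ion is Cd^2+.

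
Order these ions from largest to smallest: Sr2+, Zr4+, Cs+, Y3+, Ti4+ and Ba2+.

Cs+ > Ba2+ > Sr2+ > Y3+ > Zr4+ > Ti4+

Tabulating Z and e⁻: Ti4+ has 18 e⁻ (Z=22), Zr4+ has 36 e⁻ (Z=40), Y3+ has 36 e⁻ (Z=39), Sr2+ has 36 e⁻ (Z=38), Ba2+ has 54 e⁻ (Z=56), Cs+ has 54 e⁻ (Z=55). Ti4+ < Zr4+ (same group, period 4 vs 5); Zr4+ < Y3+ (both 36 e⁻, Z=40>39); Y3+ < Sr2+ (both 36 e⁻, Z=39>38); Sr2+ < Ba2+ (same group, period 5 vs 6); Ba2+ < Cs+ (both 54 e⁻, Z=56>55).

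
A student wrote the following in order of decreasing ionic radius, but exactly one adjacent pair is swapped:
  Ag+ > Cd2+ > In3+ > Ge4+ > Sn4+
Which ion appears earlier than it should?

Ge4+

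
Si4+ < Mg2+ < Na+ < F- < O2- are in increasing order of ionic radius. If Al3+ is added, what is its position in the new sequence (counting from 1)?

2

These species are isoelectronic with 10 electrons. The only difference is the number of protons: Si4+ (Z=14), Al3+ (Z=13), Mg2+ (Z=12), Na+ (Z=11), F- (Z=9), O2- (Z=8). The strongest nuclear pull (Si4+) gives the smallest ion.
The complete sequence is Si4+ < Al3+ < Mg2+ < Na+ < F- < O2-. Al3+ sits at position 2.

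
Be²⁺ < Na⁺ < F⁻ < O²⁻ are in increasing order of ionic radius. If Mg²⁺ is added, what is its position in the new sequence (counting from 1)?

2

Be²⁺: 2 e⁻, Z=4, Mg²⁺: 10 e⁻, Z=12, Na⁺: 10 e⁻, Z=11, F⁻: 10 e⁻, Z=9, O²⁻: 10 e⁻, Z=8. Be²⁺ < Mg²⁺ (same group, 1 shell fewer); Mg²⁺ < Na⁺ (isoelectronic, higher Z=12 is smaller); Na⁺ < F⁻ (both 10 e⁻, Z=11>9); F⁻ < O²⁻ (both 10 e⁻, Z=9>8).
The complete sequence is Be²⁺ < Mg²⁺ < Na⁺ < F⁻ < O²⁻. Mg²⁺ sits at position 2.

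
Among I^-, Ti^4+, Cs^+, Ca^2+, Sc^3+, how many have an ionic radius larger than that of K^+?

2

Ti^4+ has 18 e⁻ (Z=22), Sc^3+ has 18 e⁻ (Z=21), Ca^2+ has 18 e⁻ (Z=20), K^+ has 18 e⁻ (Z=19), Cs^+ has 54 e⁻ (Z=55), I^- has 54 e⁻ (Z=53). Ti^4+ < Sc^3+ (both 18 e⁻, Z=22>21); Sc^3+ < Ca^2+ (both 18 e⁻, Z=21>20); Ca^2+ < K^+ (both 18 e⁻, Z=20>19); K^+ < Cs^+ (same group, period 4 vs 6); Cs^+ < I^- (both 54 e⁻, Z=55>53).
Relative to K^+, the ions that are larger are Cs^+, I^-. So 2 are larger.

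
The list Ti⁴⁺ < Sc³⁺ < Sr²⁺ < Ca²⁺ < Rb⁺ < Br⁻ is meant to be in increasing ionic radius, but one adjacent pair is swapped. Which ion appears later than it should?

Ca²⁺

Compare adjacent ions: both in group 2 with the same charge; Ca²⁺ (period 4) has the smaller radius — yet in this increasing list Sr²⁺ sits before Ca²⁺. Nothing else is reversed, so Ca²⁺ should move one place to the left.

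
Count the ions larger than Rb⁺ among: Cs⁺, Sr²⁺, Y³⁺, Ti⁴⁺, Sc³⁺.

Work out protons and electrons: Ti⁴⁺ has 18 e⁻ (Z=22), Sc³⁺ has 18 e⁻ (Z=21), Y³⁺ has 36 e⁻ (Z=39), Sr²⁺ has 36 e⁻ (Z=38), Rb⁺ has 36 e⁻ (Z=37), Cs⁺ has 54 e⁻ (Z=55). Ti⁴⁺ < Sc³⁺ (both 18 e⁻, Z=22>21); Sc³⁺ < Y³⁺ (same group, period 4 vs 5); Y³⁺ < Sr²⁺ (both 36 e⁻, Z=39>38); Sr²⁺ < Rb⁺ (isoelectronic, higher Z=38 is smaller); Rb⁺ < Cs⁺ (same group, period 5 vs 6).
Ordering all of them (including Rb⁺) by radius gives Ti⁴⁺ < Sc³⁺ < Y³⁺ < Sr²⁺ < Rb⁺ < Cs⁺. So 1 is larger.

1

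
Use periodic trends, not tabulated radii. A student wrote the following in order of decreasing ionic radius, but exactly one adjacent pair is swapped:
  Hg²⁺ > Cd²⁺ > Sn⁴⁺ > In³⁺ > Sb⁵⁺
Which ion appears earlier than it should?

Check each adjacent pair. Sn⁴⁺ and In³⁺ are reversed: Sn⁴⁺ and In³⁺ share 46 electrons; the higher nuclear charge on Sn (Z=50) contracts it more, so Sn⁴⁺ < In³⁺. No other neighbouring pair contradicts the periodic trends, so Sn⁴⁺ is the ion listed too early.

Sn⁴⁺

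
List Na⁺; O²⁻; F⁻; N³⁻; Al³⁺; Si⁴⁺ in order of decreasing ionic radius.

These species are isoelectronic with 10 electrons. The only difference is the number of protons: Si⁴⁺ (Z=14), Al³⁺ (Z=13), Na⁺ (Z=11), F⁻ (Z=9), O²⁻ (Z=8), N³⁻ (Z=7). The strongest nuclear pull (Si⁴⁺) gives the smallest ion.

N³⁻ > O²⁻ > F⁻ > Na⁺ > Al³⁺ > Si⁴⁺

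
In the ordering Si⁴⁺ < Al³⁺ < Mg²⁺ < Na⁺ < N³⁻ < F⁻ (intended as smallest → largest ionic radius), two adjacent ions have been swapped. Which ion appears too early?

N³⁻

Check each adjacent pair. N³⁻ and F⁻ are reversed: both have 10 electrons but Z(F)=9 > Z(N)=7, so F⁻ should be the smaller of the two. No other neighbouring pair contradicts the periodic trends, so N³⁻ is the ion listed too early.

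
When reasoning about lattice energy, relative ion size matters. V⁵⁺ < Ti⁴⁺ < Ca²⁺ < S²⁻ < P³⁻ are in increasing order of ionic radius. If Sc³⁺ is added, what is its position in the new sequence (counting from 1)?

Isoelectronic series (18 e⁻ each). Size is set by nuclear charge: more protons means a smaller ion. V⁵⁺ (Z=23), Ti⁴⁺ (Z=22), Sc³⁺ (Z=21), Ca²⁺ (Z=20), S²⁻ (Z=16), P³⁻ (Z=15).
Putting Sc³⁺ in gives V⁵⁺ < Ti⁴⁺ < Sc³⁺ < Ca²⁺ < S²⁻ < P³⁻; it lands at slot 3.

3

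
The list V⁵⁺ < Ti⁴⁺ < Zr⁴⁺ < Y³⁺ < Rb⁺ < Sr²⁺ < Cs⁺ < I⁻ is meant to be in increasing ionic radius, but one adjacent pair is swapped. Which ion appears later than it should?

Sr²⁺

The pair Rb⁺, Sr²⁺ is the wrong way round — they are isoelectronic (36 e⁻) and Sr has more protons than Rb (38 vs 37), making Sr²⁺ smaller. All other adjacent pairs agree with periodic trends, so Sr²⁺ is the misplaced ion.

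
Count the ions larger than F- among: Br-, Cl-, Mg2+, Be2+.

2

Be2+ has 2 e⁻ (Z=4), Mg2+ has 10 e⁻ (Z=12), F- has 10 e⁻ (Z=9), Cl- has 18 e⁻ (Z=17), Br- has 36 e⁻ (Z=35). Be2+ < Mg2+ (same group, 1 shell fewer); Mg2+ < F- (both 10 e⁻, Z=12>9); F- < Cl- (same group, 1 shell fewer); Cl- < Br- (same group, period 3 vs 4).
Placing each against F-: smaller — Be2+, Mg2+; larger — Cl-, Br-. So 2 are larger.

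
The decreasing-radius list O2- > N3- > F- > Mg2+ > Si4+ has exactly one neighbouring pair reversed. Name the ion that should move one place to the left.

N3-

Scanning neighbour by neighbour, only O2-/N3- violates a trend: O2- and N3- share 10 electrons; the higher nuclear charge on O (Z=8) contracts it more, so O2- < N3-. That makes N3- the one sitting a position late relative to where it belongs.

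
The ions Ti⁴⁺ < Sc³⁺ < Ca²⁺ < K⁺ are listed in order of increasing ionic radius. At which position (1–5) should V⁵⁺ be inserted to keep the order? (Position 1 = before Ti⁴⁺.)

1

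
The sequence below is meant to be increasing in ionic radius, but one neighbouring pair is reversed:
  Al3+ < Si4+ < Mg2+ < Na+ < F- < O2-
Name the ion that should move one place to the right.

Al3+

The pair Al3+, Si4+ is the wrong way round — both have 10 electrons but Z(Si)=14 > Z(Al)=13, so Si4+ should be the smaller of the two. All other adjacent pairs agree with periodic trends, so Al3+ is the misplaced ion.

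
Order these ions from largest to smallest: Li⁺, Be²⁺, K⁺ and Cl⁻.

Electron counts and nuclear charges: Be²⁺: 2 e⁻, Z=4, Li⁺: 2 e⁻, Z=3, K⁺: 18 e⁻, Z=19, Cl⁻: 18 e⁻, Z=17. Be²⁺ < Li⁺ (both 2 e⁻, Z=4>3); Li⁺ < K⁺ (same group, 2 shells fewer); K⁺ < Cl⁻ (isoelectronic, higher Z=19 is smaller).

Cl⁻ > K⁺ > Li⁺ > Be²⁺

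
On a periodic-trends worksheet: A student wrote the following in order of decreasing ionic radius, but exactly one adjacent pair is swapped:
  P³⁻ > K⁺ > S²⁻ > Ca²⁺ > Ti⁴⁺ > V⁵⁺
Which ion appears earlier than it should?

K⁺

Scanning neighbour by neighbour, only K⁺/S²⁻ violates a trend: K⁺ and S²⁻ share 18 electrons; the higher nuclear charge on K (Z=19) contracts it more, so K⁺ < S²⁻. That makes K⁺ the one sitting a position early relative to where it belongs.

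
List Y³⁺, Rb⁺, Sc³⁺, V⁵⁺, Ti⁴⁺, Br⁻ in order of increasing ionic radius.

V⁵⁺ < Ti⁴⁺ < Sc³⁺ < Y³⁺ < Rb⁺ < Br⁻

Work out protons and electrons: V⁵⁺ (Z=23, 18 e⁻), Ti⁴⁺ (Z=22, 18 e⁻), Sc³⁺ (Z=21, 18 e⁻), Y³⁺ (Z=39, 36 e⁻), Rb⁺ (Z=37, 36 e⁻), Br⁻ (Z=35, 36 e⁻). V⁵⁺ < Ti⁴⁺ (isoelectronic, higher Z=23 is smaller); Ti⁴⁺ < Sc³⁺ (both 18 e⁻, Z=22>21); Sc³⁺ < Y³⁺ (same group, 1 shell fewer); Y³⁺ < Rb⁺ (isoelectronic, higher Z=39 is smaller); Rb⁺ < Br⁻ (both 36 e⁻, Z=37>35).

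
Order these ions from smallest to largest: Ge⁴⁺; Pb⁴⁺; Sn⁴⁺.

Same group, same charge. Going down the group adds an extra shell of electrons, so the ion gets larger: Ge⁴⁺ is highest in the group and smallest.

Ge⁴⁺ < Sn⁴⁺ < Pb⁴⁺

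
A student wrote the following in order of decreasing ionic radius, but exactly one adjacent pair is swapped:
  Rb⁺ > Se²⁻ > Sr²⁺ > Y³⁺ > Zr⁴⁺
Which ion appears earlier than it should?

Rb⁺

Compare adjacent ions: both have 36 electrons but Z(Rb)=37 > Z(Se)=34, so Rb⁺ should be the smaller of the two — yet in this decreasing list Rb⁺ sits before Se²⁻. Nothing else is reversed, so Rb⁺ should move one place to the right.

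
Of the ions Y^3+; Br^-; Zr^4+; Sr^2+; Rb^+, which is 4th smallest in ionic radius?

Each ion has 36 electrons. The ranking follows nuclear charge in reverse — greater Z gives a smaller radius. Zr^4+ (Z=40), Y^3+ (Z=39), Sr^2+ (Z=38), Rb^+ (Z=37), Br^- (Z=35).
Ordering: Zr^4+ < Y^3+ < Sr^2+ < Rb^+ < Br^-. The 4th smallest is Rb^+.

Rb^+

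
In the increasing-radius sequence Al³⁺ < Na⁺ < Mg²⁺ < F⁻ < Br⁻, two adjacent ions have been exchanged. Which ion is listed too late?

Mg²⁺

Compare adjacent ions: they are isoelectronic (10 e⁻) and Mg has more protons than Na (12 vs 11), making Mg²⁺ smaller — yet in this increasing list Na⁺ sits before Mg²⁺. Nothing else is reversed, so Mg²⁺ should move one place to the left.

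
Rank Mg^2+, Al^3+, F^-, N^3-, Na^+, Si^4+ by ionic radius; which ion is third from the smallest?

Mg^2+

All of these have 10 electrons (isoelectronic). With the same electron cloud, the ion with the most protons pulls it in tightest. Nuclear charges: Si^4+ (Z=14), Al^3+ (Z=13), Mg^2+ (Z=12), Na^+ (Z=11), F^- (Z=9), N^3- (Z=7). Highest Z is smallest.
Ordering: Si^4+ < Al^3+ < Mg^2+ < Na^+ < F^- < N^3-. The third smallest is Mg^2+.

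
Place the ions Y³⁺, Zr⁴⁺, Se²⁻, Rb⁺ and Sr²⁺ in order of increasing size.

Zr⁴⁺ < Y³⁺ < Sr²⁺ < Rb⁺ < Se²⁻

Isoelectronic series (36 e⁻ each). Size is set by nuclear charge: more protons means a smaller ion. Zr⁴⁺ (Z=40), Y³⁺ (Z=39), Sr²⁺ (Z=38), Rb⁺ (Z=37), Se²⁻ (Z=34).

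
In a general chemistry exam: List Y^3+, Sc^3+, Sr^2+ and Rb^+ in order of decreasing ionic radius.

Rb^+ > Sr^2+ > Y^3+ > Sc^3+

Work out protons and electrons: Sc^3+ (Z=21, 18 e⁻), Y^3+ (Z=39, 36 e⁻), Sr^2+ (Z=38, 36 e⁻), Rb^+ (Z=37, 36 e⁻). Sc^3+ < Y^3+ (same group, period 4 vs 5); Y^3+ < Sr^2+ (both 36 e⁻, Z=39>38); Sr^2+ < Rb^+ (both 36 e⁻, Z=38>37).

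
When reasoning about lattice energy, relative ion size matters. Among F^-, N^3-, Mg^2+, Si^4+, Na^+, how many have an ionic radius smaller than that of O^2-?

4

Isoelectronic series (10 e⁻ each). Size is set by nuclear charge: more protons means a smaller ion. Si^4+ (Z=14), Mg^2+ (Z=12), Na^+ (Z=11), F^- (Z=9), O^2- (Z=8), N^3- (Z=7).
Ordering all of them (including O^2-) by radius gives Si^4+ < Mg^2+ < Na^+ < F^- < O^2- < N^3-. Count: 4.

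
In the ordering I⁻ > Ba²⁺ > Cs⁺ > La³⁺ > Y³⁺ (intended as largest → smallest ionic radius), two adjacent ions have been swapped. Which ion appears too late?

Scanning neighbour by neighbour, only Ba²⁺/Cs⁺ violates a trend: both have 54 electrons but Z(Ba)=56 > Z(Cs)=55, so Ba²⁺ should be the smaller of the two. That makes Cs⁺ the one sitting a position late relative to where it belongs.

Cs⁺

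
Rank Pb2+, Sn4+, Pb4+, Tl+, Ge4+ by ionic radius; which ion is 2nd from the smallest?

Sn4+

Ge4+ has 28 e⁻ (Z=32), Sn4+ has 46 e⁻ (Z=50), Pb4+ has 78 e⁻ (Z=82), Pb2+ has 80 e⁻ (Z=82), Tl+ has 80 e⁻ (Z=81). Ge4+ < Sn4+ (same group, period 4 vs 5); Sn4+ < Pb4+ (same group, 1 shell fewer); Pb4+ < Pb2+ (higher charge on the same element); Pb2+ < Tl+ (both 80 e⁻, Z=82>81).
So the order is Ge4+ < Sn4+ < Pb4+ < Pb2+ < Tl+; the 2nd-smallest ion is Sn4+.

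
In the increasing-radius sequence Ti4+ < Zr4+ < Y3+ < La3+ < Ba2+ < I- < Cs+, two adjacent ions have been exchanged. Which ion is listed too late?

Cs+

Scanning neighbour by neighbour, only I-/Cs+ violates a trend: both have 54 electrons but Z(Cs)=55 > Z(I)=53, so Cs+ should be the smaller of the two. That makes Cs+ the one sitting a position late relative to where it belongs.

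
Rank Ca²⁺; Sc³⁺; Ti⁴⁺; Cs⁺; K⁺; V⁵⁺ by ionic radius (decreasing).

Work out protons and electrons: V⁵⁺ (Z=23, 18 e⁻), Ti⁴⁺ (Z=22, 18 e⁻), Sc³⁺ (Z=21, 18 e⁻), Ca²⁺ (Z=20, 18 e⁻), K⁺ (Z=19, 18 e⁻), Cs⁺ (Z=55, 54 e⁻). V⁵⁺ < Ti⁴⁺ (both 18 e⁻, Z=23>22); Ti⁴⁺ < Sc³⁺ (both 18 e⁻, Z=22>21); Sc³⁺ < Ca²⁺ (isoelectronic, higher Z=21 is smaller); Ca²⁺ < K⁺ (isoelectronic, higher Z=20 is smaller); K⁺ < Cs⁺ (same group, period 4 vs 6).

Cs⁺ > K⁺ > Ca²⁺ > Sc³⁺ > Ti⁴⁺ > V⁵⁺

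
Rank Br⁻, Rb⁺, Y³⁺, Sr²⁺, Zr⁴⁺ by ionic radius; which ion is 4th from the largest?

Isoelectronic series (36 e⁻ each). Size is set by nuclear charge: more protons means a smaller ion. Zr⁴⁺ (Z=40), Y³⁺ (Z=39), Sr²⁺ (Z=38), Rb⁺ (Z=37), Br⁻ (Z=35).
Full ascending order: Zr⁴⁺ < Y³⁺ < Sr²⁺ < Rb⁺ < Br⁻. Counting from the largest, position 4 is Y³⁺.

Y³⁺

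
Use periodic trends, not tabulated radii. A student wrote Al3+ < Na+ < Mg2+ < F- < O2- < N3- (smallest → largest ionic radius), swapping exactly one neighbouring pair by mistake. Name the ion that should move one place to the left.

Mg2+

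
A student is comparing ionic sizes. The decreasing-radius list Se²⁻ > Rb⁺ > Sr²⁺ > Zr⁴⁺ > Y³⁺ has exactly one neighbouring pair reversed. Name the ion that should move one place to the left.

Y³⁺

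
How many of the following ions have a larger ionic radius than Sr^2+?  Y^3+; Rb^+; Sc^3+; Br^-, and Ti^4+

2

Electron counts and nuclear charges: Ti^4+ has 18 e⁻ (Z=22), Sc^3+ has 18 e⁻ (Z=21), Y^3+ has 36 e⁻ (Z=39), Sr^2+ has 36 e⁻ (Z=38), Rb^+ has 36 e⁻ (Z=37), Br^- has 36 e⁻ (Z=35). Ti^4+ < Sc^3+ (isoelectronic, higher Z=22 is smaller); Sc^3+ < Y^3+ (same group, 1 shell fewer); Y^3+ < Sr^2+ (isoelectronic, higher Z=39 is smaller); Sr^2+ < Rb^+ (both 36 e⁻, Z=38>37); Rb^+ < Br^- (both 36 e⁻, Z=37>35).
Overall: Ti^4+ < Sc^3+ < Y^3+ < Sr^2+ < Rb^+ < Br^-. Sr^2+ has 3 below it and 2 above. So 2 are larger.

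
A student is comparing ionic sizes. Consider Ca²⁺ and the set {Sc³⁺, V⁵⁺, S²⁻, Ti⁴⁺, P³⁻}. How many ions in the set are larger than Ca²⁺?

2

These species are isoelectronic with 18 electrons. The only difference is the number of protons: V⁵⁺ (Z=23), Ti⁴⁺ (Z=22), Sc³⁺ (Z=21), Ca²⁺ (Z=20), S²⁻ (Z=16), P³⁻ (Z=15). The strongest nuclear pull (V⁵⁺) gives the smallest ion.
Ordering all of them (including Ca²⁺) by radius gives V⁵⁺ < Ti⁴⁺ < Sc³⁺ < Ca²⁺ < S²⁻ < P³⁻. Count: 2.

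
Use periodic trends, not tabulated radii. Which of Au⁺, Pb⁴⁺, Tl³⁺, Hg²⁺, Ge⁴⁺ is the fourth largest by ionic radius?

Pb⁴⁺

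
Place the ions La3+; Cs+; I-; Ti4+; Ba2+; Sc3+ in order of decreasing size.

I- > Cs+ > Ba2+ > La3+ > Sc3+ > Ti4+

Ti4+ has 18 e⁻ (Z=22), Sc3+ has 18 e⁻ (Z=21), La3+ has 54 e⁻ (Z=57), Ba2+ has 54 e⁻ (Z=56), Cs+ has 54 e⁻ (Z=55), I- has 54 e⁻ (Z=53). Ti4+ < Sc3+ (both 18 e⁻, Z=22>21); Sc3+ < La3+ (same group, period 4 vs 6); La3+ < Ba2+ (both 54 e⁻, Z=57>56); Ba2+ < Cs+ (isoelectronic, higher Z=56 is smaller); Cs+ < I- (isoelectronic, higher Z=55 is smaller).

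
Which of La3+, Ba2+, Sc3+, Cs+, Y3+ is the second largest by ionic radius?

Ba2+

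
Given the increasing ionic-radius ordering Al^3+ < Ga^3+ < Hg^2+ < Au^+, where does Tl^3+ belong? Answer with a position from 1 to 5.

Electron counts and nuclear charges: Al^3+ (Z=13, 10 e⁻), Ga^3+ (Z=31, 28 e⁻), Tl^3+ (Z=81, 78 e⁻), Hg^2+ (Z=80, 78 e⁻), Au^+ (Z=79, 78 e⁻). Al^3+ < Ga^3+ (same group, 1 shell fewer); Ga^3+ < Tl^3+ (same group, period 4 vs 6); Tl^3+ < Hg^2+ (isoelectronic, higher Z=81 is smaller); Hg^2+ < Au^+ (isoelectronic, higher Z=80 is smaller).
Putting Tl^3+ in gives Al^3+ < Ga^3+ < Tl^3+ < Hg^2+ < Au^+; it lands at slot 3.

3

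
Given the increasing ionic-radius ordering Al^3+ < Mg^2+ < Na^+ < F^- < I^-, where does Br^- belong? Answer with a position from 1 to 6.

5

Al^3+ (Z=13, 10 e⁻), Mg^2+ (Z=12, 10 e⁻), Na^+ (Z=11, 10 e⁻), F^- (Z=9, 10 e⁻), Br^- (Z=35, 36 e⁻), I^- (Z=53, 54 e⁻). Al^3+ < Mg^2+ (both 10 e⁻, Z=13>12); Mg^2+ < Na^+ (both 10 e⁻, Z=12>11); Na^+ < F^- (both 10 e⁻, Z=11>9); F^- < Br^- (same group, 2 shells fewer); Br^- < I^- (same group, period 4 vs 5).
Merged order: Al^3+ < Mg^2+ < Na^+ < F^- < Br^- < I^- — Br^- is number 5.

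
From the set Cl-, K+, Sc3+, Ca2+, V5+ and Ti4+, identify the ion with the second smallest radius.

Ti4+

Each ion has 18 electrons. The ranking follows nuclear charge in reverse — greater Z gives a smaller radius. V5+ (Z=23), Ti4+ (Z=22), Sc3+ (Z=21), Ca2+ (Z=20), K+ (Z=19), Cl- (Z=17).
That gives V5+ < Ti4+ < Sc3+ < Ca2+ < K+ < Cl-. From the smallest end, number 2 is Ti4+.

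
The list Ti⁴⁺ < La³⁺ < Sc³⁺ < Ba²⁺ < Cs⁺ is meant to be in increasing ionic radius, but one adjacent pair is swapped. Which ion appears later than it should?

Sc³⁺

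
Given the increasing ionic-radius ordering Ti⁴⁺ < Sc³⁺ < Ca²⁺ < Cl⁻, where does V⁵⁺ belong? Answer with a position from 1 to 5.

1

These species are isoelectronic with 18 electrons. The only difference is the number of protons: V⁵⁺ (Z=23), Ti⁴⁺ (Z=22), Sc³⁺ (Z=21), Ca²⁺ (Z=20), Cl⁻ (Z=17). The strongest nuclear pull (V⁵⁺) gives the smallest ion.
The complete sequence is V⁵⁺ < Ti⁴⁺ < Sc³⁺ < Ca²⁺ < Cl⁻. V⁵⁺ sits at position 1.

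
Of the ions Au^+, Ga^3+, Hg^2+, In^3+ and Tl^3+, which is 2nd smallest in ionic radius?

Ga^3+: 28 e⁻, Z=31, In^3+: 46 e⁻, Z=49, Tl^3+: 78 e⁻, Z=81, Hg^2+: 78 e⁻, Z=80, Au^+: 78 e⁻, Z=79. Ga^3+ < In^3+ (same group, period 4 vs 5); In^3+ < Tl^3+ (same group, 1 shell fewer); Tl^3+ < Hg^2+ (both 78 e⁻, Z=81>80); Hg^2+ < Au^+ (both 78 e⁻, Z=80>79).
Ordering: Ga^3+ < In^3+ < Tl^3+ < Hg^2+ < Au^+. The 2nd smallest is In^3+.

In^3+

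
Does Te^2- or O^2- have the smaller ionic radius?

O^2-

All are in the same group with charge -2. Radius grows down the group as n (the outermost shell) increases.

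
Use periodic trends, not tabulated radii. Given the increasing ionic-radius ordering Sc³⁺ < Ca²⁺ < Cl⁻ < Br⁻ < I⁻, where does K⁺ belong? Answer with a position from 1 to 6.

First list Z and electron count for each: Sc³⁺ (Z=21, 18 e⁻), Ca²⁺ (Z=20, 18 e⁻), K⁺ (Z=19, 18 e⁻), Cl⁻ (Z=17, 18 e⁻), Br⁻ (Z=35, 36 e⁻), I⁻ (Z=53, 54 e⁻). Sc³⁺ < Ca²⁺ (both 18 e⁻, Z=21>20); Ca²⁺ < K⁺ (both 18 e⁻, Z=20>19); K⁺ < Cl⁻ (both 18 e⁻, Z=19>17); Cl⁻ < Br⁻ (same group, period 3 vs 4); Br⁻ < I⁻ (same group, period 4 vs 5).
With K⁺ included the full order is Sc³⁺ < Ca²⁺ < K⁺ < Cl⁻ < Br⁻ < I⁻, so it takes position 3.

3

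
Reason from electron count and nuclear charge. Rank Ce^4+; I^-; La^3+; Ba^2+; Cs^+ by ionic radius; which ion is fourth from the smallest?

Isoelectronic series (54 e⁻ each). Size is set by nuclear charge: more protons means a smaller ion. Ce^4+ (Z=58), La^3+ (Z=57), Ba^2+ (Z=56), Cs^+ (Z=55), I^- (Z=53).
So the order is Ce^4+ < La^3+ < Ba^2+ < Cs^+ < I^-; the 4th-smallest ion is Cs^+.

Cs^+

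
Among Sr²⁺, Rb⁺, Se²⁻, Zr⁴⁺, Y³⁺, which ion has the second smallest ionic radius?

All of these have 36 electrons (isoelectronic). With the same electron cloud, the ion with the most protons pulls it in tightest. Nuclear charges: Zr⁴⁺ (Z=40), Y³⁺ (Z=39), Sr²⁺ (Z=38), Rb⁺ (Z=37), Se²⁻ (Z=34). Highest Z is smallest.
Ordering: Zr⁴⁺ < Y³⁺ < Sr²⁺ < Rb⁺ < Se²⁻. The second smallest is Y³⁺.

Y³⁺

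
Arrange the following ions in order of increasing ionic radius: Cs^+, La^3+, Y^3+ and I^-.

Work out protons and electrons: Y^3+ has 36 e⁻ (Z=39), La^3+ has 54 e⁻ (Z=57), Cs^+ has 54 e⁻ (Z=55), I^- has 54 e⁻ (Z=53). Y^3+ < La^3+ (same group, period 5 vs 6); La^3+ < Cs^+ (both 54 e⁻, Z=57>55); Cs^+ < I^- (both 54 e⁻, Z=55>53).

Y^3+ < La^3+ < Cs^+ < I^-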